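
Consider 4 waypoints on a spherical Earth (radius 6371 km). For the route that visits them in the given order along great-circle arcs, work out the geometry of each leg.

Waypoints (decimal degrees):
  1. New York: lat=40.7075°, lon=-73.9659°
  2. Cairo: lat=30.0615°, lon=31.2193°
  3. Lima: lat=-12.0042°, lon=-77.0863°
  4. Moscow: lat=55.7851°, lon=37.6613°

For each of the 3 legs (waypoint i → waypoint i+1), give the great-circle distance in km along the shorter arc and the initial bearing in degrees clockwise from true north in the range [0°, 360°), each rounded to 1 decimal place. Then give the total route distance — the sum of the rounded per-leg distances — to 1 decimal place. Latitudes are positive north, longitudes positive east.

Leg 1: φ1=0.7104799, φ2=0.5246722, Δφ=-0.1858078, Δλ=1.8358281 rad; a=sin²(Δφ/2)+cosφ1·cosφ2·sin²(Δλ/2)=0.4225746372; c=2·atan2(√a, √(1-a))=1.415319972; dist=6371·c=9017.004 ≈ 9017.0 km; running total=9017.0 km
Leg 1 bearing: y=sinΔλ·cosφ2=0.83526899, x=cosφ1·sinφ2-sinφ1·cosφ2·cosΔλ=0.52758598; θ=atan2(y, x)=57.7220° ≈ 57.7°
Leg 2: φ1=0.5246722, φ2=-0.2095128, Δφ=-0.7341850, Δλ=-1.8902893 rad; a=sin²(Δφ/2)+cosφ1·cosφ2·sin²(Δλ/2)=0.6850388091; c=2·atan2(√a, √(1-a))=1.949888896; dist=6371·c=12422.742 ≈ 12422.7 km; running total=21439.7 km
Leg 2 bearing: y=sinΔλ·cosφ2=-0.92863376, x=cosφ1·sinφ2-sinφ1·cosφ2·cosΔλ=-0.02611321; θ=atan2(y, x)=-91.6107° <0 so +360° → 268.3893° ≈ 268.4°
Leg 3: φ1=-0.2095128, φ2=0.9736337, Δφ=1.1831465, Δλ=2.0027234 rad; a=sin²(Δφ/2)+cosφ1·cosφ2·sin²(Δλ/2)=0.7011157569; c=2·atan2(√a, √(1-a))=1.984749251; dist=6371·c=12644.837 ≈ 12644.8 km; running total=34084.5 km
Leg 3 bearing: y=sinΔλ·cosφ2=0.51065735, x=cosφ1·sinφ2-sinφ1·cosφ2·cosΔλ=0.75989399; θ=atan2(y, x)=33.9015° ≈ 33.9°

Leg 1: dist=9017.0 km, bearing=57.7°
Leg 2: dist=12422.7 km, bearing=268.4°
Leg 3: dist=12644.8 km, bearing=33.9°
Total: 34084.5 km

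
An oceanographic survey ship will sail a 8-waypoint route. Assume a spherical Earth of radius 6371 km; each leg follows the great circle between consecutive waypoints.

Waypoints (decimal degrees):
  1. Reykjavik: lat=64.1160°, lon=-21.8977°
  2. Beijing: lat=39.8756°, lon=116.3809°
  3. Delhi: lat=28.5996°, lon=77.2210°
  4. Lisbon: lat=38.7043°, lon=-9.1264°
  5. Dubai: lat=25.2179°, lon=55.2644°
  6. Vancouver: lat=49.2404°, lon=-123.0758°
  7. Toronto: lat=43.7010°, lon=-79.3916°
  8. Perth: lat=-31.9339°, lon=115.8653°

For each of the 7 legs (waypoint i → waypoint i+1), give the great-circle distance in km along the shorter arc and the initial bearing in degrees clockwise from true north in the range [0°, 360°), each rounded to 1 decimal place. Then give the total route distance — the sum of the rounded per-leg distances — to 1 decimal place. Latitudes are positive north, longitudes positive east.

Leg 1: dist=7886.9 km, bearing=32.7°
Leg 2: dist=3777.0 km, bearing=262.9°
Leg 3: dist=7777.2 km, bearing=304.0°
Leg 4: dist=6131.3 km, bearing=83.8°
Leg 5: dist=11734.1 km, bearing=358.9°
Leg 6: dist=3353.2 km, bearing=83.7°
Leg 7: dist=18147.9 km, bearing=309.4°
Total: 58807.6 km

Leg 1: φ1=1.1190353, φ2=0.6959605, Δφ=-0.4230748, Δλ=2.4134169 rad; a=sin²(Δφ/2)+cosφ1·cosφ2·sin²(Δλ/2)=0.3366272023; c=2·atan2(√a, √(1-a))=1.237938216; dist=6371·c=7886.904 ≈ 7886.9 km; running total=7886.9 km
Leg 1 bearing: y=sinΔλ·cosφ2=0.51073720, x=cosφ1·sinφ2-sinφ1·cosφ2·cosΔλ=0.79522628; θ=atan2(y, x)=32.7108° ≈ 32.7°
Leg 2: φ1=0.6959605, φ2=0.4991572, Δφ=-0.1968033, Δλ=-0.6834692 rad; a=sin²(Δφ/2)+cosφ1·cosφ2·sin²(Δλ/2)=0.0853239471; c=2·atan2(√a, √(1-a))=0.592849234; dist=6371·c=3777.042 ≈ 3777.0 km; running total=11663.9 km
Leg 2 bearing: y=sinΔλ·cosφ2=-0.55443675, x=cosφ1·sinφ2-sinφ1·cosφ2·cosΔλ=-0.06910116; θ=atan2(y, x)=-97.1043° <0 so +360° → 262.8957° ≈ 262.9°
Leg 3: φ1=0.4991572, φ2=0.6755175, Δφ=0.1763603, Δλ=-1.5070464 rad; a=sin²(Δφ/2)+cosφ1·cosφ2·sin²(Δλ/2)=0.3285137723; c=2·atan2(√a, √(1-a))=1.220716860; dist=6371·c=7777.187 ≈ 7777.2 km; running total=19441.1 km
Leg 3 bearing: y=sinΔλ·cosφ2=-0.77879826, x=cosφ1·sinφ2-sinφ1·cosφ2·cosΔλ=0.52520774; θ=atan2(y, x)=-56.0050° <0 so +360° → 303.9950° ≈ 304.0°
Leg 4: φ1=0.6755175, φ2=0.4401354, Δφ=-0.2353821, Δλ=1.1238315 rad; a=sin²(Δφ/2)+cosφ1·cosφ2·sin²(Δλ/2)=0.2142123037; c=2·atan2(√a, √(1-a))=0.962371829; dist=6371·c=6131.271 ≈ 6131.3 km; running total=25572.4 km
Leg 4 bearing: y=sinΔλ·cosφ2=0.81581969, x=cosφ1·sinφ2-sinφ1·cosφ2·cosΔλ=0.08797618; θ=atan2(y, x)=83.8451° ≈ 83.8°
Leg 5: φ1=0.4401354, φ2=0.8594071, Δφ=0.4192717, Δλ=-3.1126237 rad; a=sin²(Δφ/2)+cosφ1·cosφ2·sin²(Δλ/2)=0.6338459063; c=2·atan2(√a, √(1-a))=1.841792942; dist=6371·c=11734.063 ≈ 11734.1 km; running total=37306.5 km
Leg 5 bearing: y=sinΔλ·cosφ2=-0.01891081, x=cosφ1·sinφ2-sinφ1·cosφ2·cosΔλ=0.96331899; θ=atan2(y, x)=-1.1246° <0 so +360° → 358.8754° ≈ 358.9°
Leg 6: φ1=0.8594071, φ2=0.7627263, Δφ=-0.0966808, Δλ=0.7624331 rad; a=sin²(Δφ/2)+cosφ1·cosφ2·sin²(Δλ/2)=0.0676708425; c=2·atan2(√a, √(1-a))=0.526326513; dist=6371·c=3353.226 ≈ 3353.2 km; running total=40659.7 km
Leg 6 bearing: y=sinΔλ·cosφ2=0.49933280, x=cosφ1·sinφ2-sinφ1·cosφ2·cosΔλ=0.05507042; θ=atan2(y, x)=83.7064° ≈ 83.7°
Leg 7: φ1=0.7627263, φ2=-0.5573517, Δφ=-1.3200780, Δλ=3.4078758 rad; a=sin²(Δφ/2)+cosφ1·cosφ2·sin²(Δλ/2)=0.9786803740; c=2·atan2(√a, √(1-a))=2.848520092; dist=6371·c=18147.922 ≈ 18147.9 km; running total=58807.6 km
Leg 7 bearing: y=sinΔλ·cosφ2=-0.22332238, x=cosφ1·sinφ2-sinφ1·cosφ2·cosΔλ=0.18326897; θ=atan2(y, x)=-50.6261° <0 so +360° → 309.3739° ≈ 309.4°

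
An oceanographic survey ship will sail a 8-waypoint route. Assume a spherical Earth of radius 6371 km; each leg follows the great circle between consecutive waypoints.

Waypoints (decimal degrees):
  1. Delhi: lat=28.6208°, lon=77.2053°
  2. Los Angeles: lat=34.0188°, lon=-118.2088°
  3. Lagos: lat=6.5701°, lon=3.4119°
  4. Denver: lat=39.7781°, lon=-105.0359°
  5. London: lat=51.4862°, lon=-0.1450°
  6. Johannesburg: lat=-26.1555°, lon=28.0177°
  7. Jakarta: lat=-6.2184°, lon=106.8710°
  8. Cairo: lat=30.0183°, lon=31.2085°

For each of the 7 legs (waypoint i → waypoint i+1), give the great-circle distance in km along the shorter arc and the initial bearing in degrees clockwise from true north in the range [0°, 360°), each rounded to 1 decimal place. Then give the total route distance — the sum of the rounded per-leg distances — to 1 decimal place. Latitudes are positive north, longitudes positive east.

Leg 1: dist=12863.5 km, bearing=14.1°
Leg 2: dist=12406.4 km, bearing=65.5°
Leg 3: dist=11085.5 km, bearing=312.3°
Leg 4: dist=7540.3 km, bearing=40.5°
Leg 5: dist=9062.1 km, bearing=154.6°
Leg 6: dist=8592.7 km, bearing=90.7°
Leg 7: dist=8990.5 km, bearing=301.8°
Total: 70541.0 km

Leg 1: φ1=0.4995272, φ2=0.5937401, Δφ=0.0942129, Δλ=-3.4106194 rad; a=sin²(Δφ/2)+cosφ1·cosφ2·sin²(Δλ/2)=0.7167075910; c=2·atan2(√a, √(1-a))=2.019075283; dist=6371·c=12863.529 ≈ 12863.5 km; running total=12863.5 km
Leg 1 bearing: y=sinΔλ·cosφ2=0.22030391, x=cosφ1·sinφ2-sinφ1·cosφ2·cosΔλ=0.87385209; θ=atan2(y, x)=14.1498° ≈ 14.1°
Leg 2: φ1=0.5937401, φ2=0.1146699, Δφ=-0.4790702, Δλ=2.1226817 rad; a=sin²(Δφ/2)+cosφ1·cosφ2·sin²(Δλ/2)=0.6838478237; c=2·atan2(√a, √(1-a))=1.947326188; dist=6371·c=12406.415 ≈ 12406.4 km; running total=25269.9 km
Leg 2 bearing: y=sinΔλ·cosφ2=0.84594519, x=cosφ1·sinφ2-sinφ1·cosφ2·cosΔλ=0.38623392; θ=atan2(y, x)=65.4599° ≈ 65.5°
Leg 3: φ1=0.1146699, φ2=0.6942588, Δφ=0.5795889, Δλ=-1.8927712 rad; a=sin²(Δφ/2)+cosφ1·cosφ2·sin²(Δλ/2)=0.5841946873; c=2·atan2(√a, √(1-a))=1.739991810; dist=6371·c=11085.488 ≈ 11085.5 km; running total=36355.4 km
Leg 3 bearing: y=sinΔλ·cosφ2=-0.72903528, x=cosφ1·sinφ2-sinφ1·cosφ2·cosΔλ=0.66343996; θ=atan2(y, x)=-47.6970° <0 so +360° → 312.3030° ≈ 312.3°
Leg 4: φ1=0.6942588, φ2=0.8986037, Δφ=0.2043449, Δλ=1.8306916 rad; a=sin²(Δφ/2)+cosφ1·cosφ2·sin²(Δλ/2)=0.3111759981; c=2·atan2(√a, √(1-a))=1.183541442; dist=6371·c=7540.343 ≈ 7540.3 km; running total=43895.7 km
Leg 4 bearing: y=sinΔλ·cosφ2=0.60179082, x=cosφ1·sinφ2-sinφ1·cosφ2·cosΔλ=0.70372566; θ=atan2(y, x)=40.5354° ≈ 40.5°
Leg 5: φ1=0.8986037, φ2=-0.4564996, Δφ=-1.3551033, Δλ=0.4915318 rad; a=sin²(Δφ/2)+cosφ1·cosφ2·sin²(Δλ/2)=0.4260739162; c=2·atan2(√a, √(1-a))=1.422400109; dist=6371·c=9062.111 ≈ 9062.1 km; running total=52957.8 km
Leg 5 bearing: y=sinΔλ·cosφ2=0.42364697, x=cosφ1·sinφ2-sinφ1·cosφ2·cosΔλ=-0.89367946; θ=atan2(y, x)=154.6368° ≈ 154.6°
Leg 6: φ1=-0.4564996, φ2=-0.1085316, Δφ=0.3479680, Δλ=1.3762497 rad; a=sin²(Δφ/2)+cosφ1·cosφ2·sin²(Δλ/2)=0.3898737052; c=2·atan2(√a, √(1-a))=1.348722915; dist=6371·c=8592.714 ≈ 8592.7 km; running total=61550.5 km
Leg 6 bearing: y=sinΔλ·cosφ2=0.97536264, x=cosφ1·sinφ2-sinφ1·cosφ2·cosΔλ=-0.01251037; θ=atan2(y, x)=90.7349° ≈ 90.7°
Leg 7: φ1=-0.1085316, φ2=0.5239182, Δφ=0.6324497, Δλ=-1.3205597 rad; a=sin²(Δφ/2)+cosφ1·cosφ2·sin²(Δλ/2)=0.4205168895; c=2·atan2(√a, √(1-a))=1.411152856; dist=6371·c=8990.455 ≈ 8990.5 km; running total=70541.0 km
Leg 7 bearing: y=sinΔλ·cosφ2=-0.83889729, x=cosφ1·sinφ2-sinφ1·cosφ2·cosΔλ=0.52055843; θ=atan2(y, x)=-58.1793° <0 so +360° → 301.8207° ≈ 301.8°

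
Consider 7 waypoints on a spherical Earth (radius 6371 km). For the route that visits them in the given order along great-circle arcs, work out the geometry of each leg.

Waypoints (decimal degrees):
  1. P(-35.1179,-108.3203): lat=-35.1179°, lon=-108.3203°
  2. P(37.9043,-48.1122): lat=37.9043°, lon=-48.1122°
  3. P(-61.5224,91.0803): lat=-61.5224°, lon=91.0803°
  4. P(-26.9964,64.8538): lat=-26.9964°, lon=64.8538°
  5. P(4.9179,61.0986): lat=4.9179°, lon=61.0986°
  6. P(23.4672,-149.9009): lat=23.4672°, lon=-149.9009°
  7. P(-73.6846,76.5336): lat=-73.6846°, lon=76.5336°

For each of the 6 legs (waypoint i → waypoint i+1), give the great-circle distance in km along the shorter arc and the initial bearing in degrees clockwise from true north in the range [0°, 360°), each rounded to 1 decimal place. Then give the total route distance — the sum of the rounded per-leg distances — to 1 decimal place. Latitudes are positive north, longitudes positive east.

Leg 1: dist=10216.1 km, bearing=43.2°
Leg 2: dist=16186.2 km, bearing=146.6°
Leg 3: dist=4306.3 km, bearing=321.0°
Leg 4: dist=3571.6 km, bearing=353.0°
Leg 5: dist=15403.2 km, bearing=45.5°
Leg 6: dist=13792.7 km, bearing=194.2°
Total: 63476.1 km

Leg 1: φ1=-0.6129230, φ2=0.6615548, Δφ=1.2744778, Δλ=1.0508296 rad; a=sin²(Δφ/2)+cosφ1·cosφ2·sin²(Δλ/2)=0.5163678890; c=2·atan2(√a, √(1-a))=1.603537954; dist=6371·c=10216.140 ≈ 10216.1 km; running total=10216.1 km
Leg 1 bearing: y=sinΔλ·cosφ2=0.68475533, x=cosφ1·sinφ2-sinφ1·cosφ2·cosΔλ=0.72803743; θ=atan2(y, x)=43.2452° ≈ 43.2°
Leg 2: φ1=0.6615548, φ2=-1.0737684, Δφ=-1.7353233, Δλ=2.4293674 rad; a=sin²(Δφ/2)+cosφ1·cosφ2·sin²(Δλ/2)=0.9123897156; c=2·atan2(√a, √(1-a))=2.540608342; dist=6371·c=16186.216 ≈ 16186.2 km; running total=26402.3 km
Leg 2 bearing: y=sinΔλ·cosφ2=0.31160809, x=cosφ1·sinφ2-sinφ1·cosφ2·cosΔλ=-0.47184668; θ=atan2(y, x)=146.5592° ≈ 146.6°
Leg 3: φ1=-1.0737684, φ2=-0.4711761, Δφ=0.6025924, Δλ=-0.4577388 rad; a=sin²(Δφ/2)+cosφ1·cosφ2·sin²(Δλ/2)=0.1099342140; c=2·atan2(√a, √(1-a))=0.675920229; dist=6371·c=4306.288 ≈ 4306.3 km; running total=30708.6 km
Leg 3 bearing: y=sinΔλ·cosφ2=-0.39376692, x=cosφ1·sinφ2-sinφ1·cosφ2·cosΔλ=0.48615054; θ=atan2(y, x)=-39.0064° <0 so +360° → 320.9936° ≈ 321.0°
Leg 4: φ1=-0.4711761, φ2=0.0858335, Δφ=0.5570096, Δλ=-0.0655406 rad; a=sin²(Δφ/2)+cosφ1·cosφ2·sin²(Δλ/2)=0.0765331259; c=2·atan2(√a, √(1-a))=0.560604699; dist=6371·c=3571.613 ≈ 3571.6 km; running total=34280.2 km
Leg 4 bearing: y=sinΔλ·cosφ2=-0.06525258, x=cosφ1·sinφ2-sinφ1·cosφ2·cosΔλ=0.52767919; θ=atan2(y, x)=-7.0494° <0 so +360° → 352.9506° ≈ 353.0°
Leg 5: φ1=0.0858335, φ2=0.4095799, Δφ=0.3237464, Δλ=-3.6826360 rad; a=sin²(Δφ/2)+cosφ1·cosφ2·sin²(Δλ/2)=0.8746199636; c=2·atan2(√a, √(1-a))=2.417710031; dist=6371·c=15403.231 ≈ 15403.2 km; running total=49683.4 km
Leg 5 bearing: y=sinΔλ·cosφ2=0.47243148, x=cosφ1·sinφ2-sinφ1·cosφ2·cosΔλ=0.46416379; θ=atan2(y, x)=45.5058° ≈ 45.5°
Leg 6: φ1=0.4095799, φ2=-1.2860389, Δφ=-1.6956188, Δλ=3.9520276 rad; a=sin²(Δφ/2)+cosφ1·cosφ2·sin²(Δλ/2)=0.7798911796; c=2·atan2(√a, √(1-a))=2.164919455; dist=6371·c=13792.702 ≈ 13792.7 km; running total=63476.1 km
Leg 6 bearing: y=sinΔλ·cosφ2=-0.20355436, x=cosφ1·sinφ2-sinφ1·cosφ2·cosΔλ=-0.80324923; θ=atan2(y, x)=-165.7798° <0 so +360° → 194.2202° ≈ 194.2°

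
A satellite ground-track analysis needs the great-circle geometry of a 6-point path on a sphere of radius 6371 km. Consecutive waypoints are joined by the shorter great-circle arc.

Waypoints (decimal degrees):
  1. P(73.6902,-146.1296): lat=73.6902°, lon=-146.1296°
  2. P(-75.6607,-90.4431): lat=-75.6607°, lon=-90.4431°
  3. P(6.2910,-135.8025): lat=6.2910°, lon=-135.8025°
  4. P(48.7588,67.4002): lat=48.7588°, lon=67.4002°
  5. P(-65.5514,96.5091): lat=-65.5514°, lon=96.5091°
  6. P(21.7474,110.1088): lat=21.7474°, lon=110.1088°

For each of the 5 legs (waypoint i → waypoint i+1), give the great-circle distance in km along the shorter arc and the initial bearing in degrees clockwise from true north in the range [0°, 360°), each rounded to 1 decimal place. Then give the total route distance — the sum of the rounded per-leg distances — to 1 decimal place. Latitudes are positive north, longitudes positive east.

Leg 1: φ1=1.2861366, φ2=-1.3205283, Δφ=-2.6066649, Δλ=0.9719128 rad; a=sin²(Δφ/2)+cosφ1·cosφ2·sin²(Δλ/2)=0.9453247024; c=2·atan2(√a, √(1-a))=2.669567739; dist=6371·c=17007.816 ≈ 17007.8 km; running total=17007.8 km
Leg 1 bearing: y=sinΔλ·cosφ2=0.20456160, x=cosφ1·sinφ2-sinφ1·cosφ2·cosΔλ=-0.40607658; θ=atan2(y, x)=153.2633° ≈ 153.3°
Leg 2: φ1=-1.3205283, φ2=0.1097987, Δφ=1.4303270, Δλ=-0.7916709 rad; a=sin²(Δφ/2)+cosφ1·cosφ2·sin²(Δλ/2)=0.4665948223; c=2·atan2(√a, √(1-a))=1.503936168; dist=6371·c=9581.577 ≈ 9581.6 km; running total=26589.4 km
Leg 2 bearing: y=sinΔλ·cosφ2=-0.70724362, x=cosφ1·sinφ2-sinφ1·cosφ2·cosΔλ=0.70380596; θ=atan2(y, x)=-45.1396° <0 so +360° → 314.8604° ≈ 314.9°
Leg 3: φ1=0.1097987, φ2=0.8510016, Δφ=0.7412029, Δλ=3.5465562 rad; a=sin²(Δφ/2)+cosφ1·cosφ2·sin²(Δλ/2)=0.7599323229; c=2·atan2(√a, √(1-a))=2.117488822; dist=6371·c=13490.521 ≈ 13490.5 km; running total=40079.9 km
Leg 3 bearing: y=sinΔλ·cosφ2=-0.25972701, x=cosφ1·sinφ2-sinφ1·cosφ2·cosΔλ=0.81380749; θ=atan2(y, x)=-17.7005° <0 so +360° → 342.2995° ≈ 342.3°
Leg 4: φ1=0.8510016, φ2=-1.1440878, Δφ=-1.9950894, Δλ=0.5080461 rad; a=sin²(Δφ/2)+cosφ1·cosφ2·sin²(Δλ/2)=0.7230686091; c=2·atan2(√a, √(1-a))=2.033240871; dist=6371·c=12953.778 ≈ 12953.8 km; running total=53033.7 km
Leg 4 bearing: y=sinΔλ·cosφ2=0.20133908, x=cosφ1·sinφ2-sinφ1·cosφ2·cosΔλ=-0.87202303; θ=atan2(y, x)=166.9990° ≈ 167.0°
Leg 5: φ1=-1.1440878, φ2=0.3795637, Δφ=1.5236515, Δλ=0.2373595 rad; a=sin²(Δφ/2)+cosφ1·cosφ2·sin²(Δλ/2)=0.4818254487; c=2·atan2(√a, √(1-a))=1.534439215; dist=6371·c=9775.912 ≈ 9775.9 km; running total=62809.6 km
Leg 5 bearing: y=sinΔλ·cosφ2=0.21840147, x=cosφ1·sinφ2-sinφ1·cosφ2·cosΔλ=0.97518180; θ=atan2(y, x)=12.6236° ≈ 12.6°

Leg 1: dist=17007.8 km, bearing=153.3°
Leg 2: dist=9581.6 km, bearing=314.9°
Leg 3: dist=13490.5 km, bearing=342.3°
Leg 4: dist=12953.8 km, bearing=167.0°
Leg 5: dist=9775.9 km, bearing=12.6°
Total: 62809.6 km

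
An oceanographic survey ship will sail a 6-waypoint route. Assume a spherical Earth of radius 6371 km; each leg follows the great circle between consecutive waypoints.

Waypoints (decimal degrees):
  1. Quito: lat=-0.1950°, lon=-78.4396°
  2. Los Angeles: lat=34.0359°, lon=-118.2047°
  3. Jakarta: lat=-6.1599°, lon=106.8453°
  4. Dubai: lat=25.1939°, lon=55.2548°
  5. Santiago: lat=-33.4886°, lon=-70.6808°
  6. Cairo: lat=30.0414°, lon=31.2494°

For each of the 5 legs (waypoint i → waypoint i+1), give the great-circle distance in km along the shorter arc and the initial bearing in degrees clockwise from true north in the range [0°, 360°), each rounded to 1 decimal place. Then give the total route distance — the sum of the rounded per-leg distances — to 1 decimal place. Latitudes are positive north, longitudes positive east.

Leg 1: φ1=-0.0034034, φ2=0.5940385, Δφ=0.5974419, Δλ=-0.6940319 rad; a=sin²(Δφ/2)+cosφ1·cosφ2·sin²(Δλ/2)=0.1824595105; c=2·atan2(√a, √(1-a))=0.882682977; dist=6371·c=5623.573 ≈ 5623.6 km; running total=5623.6 km
Leg 1 bearing: y=sinΔλ·cosφ2=-0.53006270, x=cosφ1·sinφ2-sinφ1·cosφ2·cosΔλ=0.56187693; θ=atan2(y, x)=-43.3311° <0 so +360° → 316.6689° ≈ 316.7°
Leg 2: φ1=0.5940385, φ2=-0.1075105, Δφ=-0.7015491, Δλ=3.9278635 rad; a=sin²(Δφ/2)+cosφ1·cosφ2·sin²(Δλ/2)=0.8210687466; c=2·atan2(√a, √(1-a))=2.268079663; dist=6371·c=14449.936 ≈ 14449.9 km; running total=20073.5 km
Leg 2 bearing: y=sinΔλ·cosφ2=-0.70363740, x=cosφ1·sinφ2-sinφ1·cosφ2·cosΔλ=0.30422664; θ=atan2(y, x)=-66.6181° <0 so +360° → 293.3819° ≈ 293.4°
Leg 3: φ1=-0.1075105, φ2=0.4397165, Δφ=0.5472270, Δλ=-0.9004241 rad; a=sin²(Δφ/2)+cosφ1·cosφ2·sin²(Δλ/2)=0.2433730434; c=2·atan2(√a, √(1-a))=1.031824423; dist=6371·c=6573.753 ≈ 6573.8 km; running total=26647.3 km
Leg 3 bearing: y=sinΔλ·cosφ2=-0.70904936, x=cosφ1·sinφ2-sinφ1·cosφ2·cosΔλ=0.48354878; θ=atan2(y, x)=-55.7073° <0 so +360° → 304.2927° ≈ 304.3°
Leg 4: φ1=0.4397165, φ2=-0.5844863, Δφ=-1.0242028, Δλ=-2.1979909 rad; a=sin²(Δφ/2)+cosφ1·cosφ2·sin²(Δλ/2)=0.8388854034; c=2·atan2(√a, √(1-a))=2.315522920; dist=6371·c=14752.197 ≈ 14752.2 km; running total=41399.5 km
Leg 4 bearing: y=sinΔλ·cosφ2=-0.67526720, x=cosφ1·sinφ2-sinφ1·cosφ2·cosΔλ=-0.29093117; θ=atan2(y, x)=-113.3082° <0 so +360° → 246.6918° ≈ 246.7°
Leg 5: φ1=-0.5844863, φ2=0.5243213, Δφ=1.1088077, Δλ=1.7790176 rad; a=sin²(Δφ/2)+cosφ1·cosφ2·sin²(Δλ/2)=0.7127371126; c=2·atan2(√a, √(1-a))=2.010282171; dist=6371·c=12807.508 ≈ 12807.5 km; running total=54207.0 km
Leg 5 bearing: y=sinΔλ·cosφ2=0.84696569, x=cosφ1·sinφ2-sinφ1·cosφ2·cosΔλ=0.31878017; θ=atan2(y, x)=69.3747° ≈ 69.4°

Leg 1: dist=5623.6 km, bearing=316.7°
Leg 2: dist=14449.9 km, bearing=293.4°
Leg 3: dist=6573.8 km, bearing=304.3°
Leg 4: dist=14752.2 km, bearing=246.7°
Leg 5: dist=12807.5 km, bearing=69.4°
Total: 54207.0 km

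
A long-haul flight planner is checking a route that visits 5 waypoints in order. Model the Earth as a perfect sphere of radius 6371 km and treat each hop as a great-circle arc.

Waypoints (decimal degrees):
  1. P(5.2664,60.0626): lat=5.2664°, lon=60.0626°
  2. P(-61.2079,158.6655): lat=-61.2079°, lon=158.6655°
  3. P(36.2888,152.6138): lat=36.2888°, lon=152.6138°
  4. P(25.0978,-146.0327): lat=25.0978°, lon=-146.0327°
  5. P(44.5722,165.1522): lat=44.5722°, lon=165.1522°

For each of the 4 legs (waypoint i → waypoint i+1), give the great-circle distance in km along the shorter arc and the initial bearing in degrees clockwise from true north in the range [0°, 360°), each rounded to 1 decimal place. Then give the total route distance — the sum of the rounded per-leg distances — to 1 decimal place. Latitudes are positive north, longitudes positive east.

Leg 1: dist=10980.9 km, bearing=151.2°
Leg 2: dist=10855.0 km, bearing=355.1°
Leg 3: dist=5900.0 km, bearing=83.9°
Leg 4: dist=4863.7 km, bearing=309.2°
Total: 32599.6 km

Leg 1: φ1=0.0919160, φ2=-1.0682794, Δφ=-1.1601954, Δλ=1.7209453 rad; a=sin²(Δφ/2)+cosφ1·cosφ2·sin²(Δλ/2)=0.5760902301; c=2·atan2(√a, √(1-a))=1.723570383; dist=6371·c=10980.867 ≈ 10980.9 km; running total=10980.9 km
Leg 1 bearing: y=sinΔλ·cosφ2=0.47621390, x=cosφ1·sinφ2-sinφ1·cosφ2·cosΔλ=-0.86606087; θ=atan2(y, x)=151.1953° ≈ 151.2°
Leg 2: φ1=-1.0682794, φ2=0.6333590, Δφ=1.7016384, Δλ=-0.1056221 rad; a=sin²(Δφ/2)+cosφ1·cosφ2·sin²(Δλ/2)=0.5663162787; c=2·atan2(√a, √(1-a))=1.703820860; dist=6371·c=10855.043 ≈ 10855.0 km; running total=21835.9 km
Leg 2 bearing: y=sinΔλ·cosφ2=-0.08497784, x=cosφ1·sinφ2-sinφ1·cosφ2·cosΔλ=0.98751576; θ=atan2(y, x)=-4.9183° <0 so +360° → 355.0817° ≈ 355.1°
Leg 3: φ1=0.6333590, φ2=0.4380392, Δφ=-0.1953198, Δλ=-5.2123647 rad; a=sin²(Δφ/2)+cosφ1·cosφ2·sin²(Δλ/2)=0.1995093725; c=2·atan2(√a, √(1-a))=0.926068084; dist=6371·c=5899.980 ≈ 5900.0 km; running total=27735.9 km
Leg 3 bearing: y=sinΔλ·cosφ2=0.79473621, x=cosφ1·sinφ2-sinφ1·cosφ2·cosΔλ=0.08494637; θ=atan2(y, x)=83.8990° ≈ 83.9°
Leg 4: φ1=0.4380392, φ2=0.7779316, Δφ=0.3398924, Δλ=5.4312011 rad; a=sin²(Δφ/2)+cosφ1·cosφ2·sin²(Δλ/2)=0.1387598810; c=2·atan2(√a, √(1-a))=0.763413386; dist=6371·c=4863.707 ≈ 4863.7 km; running total=32599.6 km
Leg 4 bearing: y=sinΔλ·cosφ2=-0.53611893, x=cosφ1·sinφ2-sinφ1·cosφ2·cosΔλ=0.43657622; θ=atan2(y, x)=-50.8431° <0 so +360° → 309.1569° ≈ 309.2°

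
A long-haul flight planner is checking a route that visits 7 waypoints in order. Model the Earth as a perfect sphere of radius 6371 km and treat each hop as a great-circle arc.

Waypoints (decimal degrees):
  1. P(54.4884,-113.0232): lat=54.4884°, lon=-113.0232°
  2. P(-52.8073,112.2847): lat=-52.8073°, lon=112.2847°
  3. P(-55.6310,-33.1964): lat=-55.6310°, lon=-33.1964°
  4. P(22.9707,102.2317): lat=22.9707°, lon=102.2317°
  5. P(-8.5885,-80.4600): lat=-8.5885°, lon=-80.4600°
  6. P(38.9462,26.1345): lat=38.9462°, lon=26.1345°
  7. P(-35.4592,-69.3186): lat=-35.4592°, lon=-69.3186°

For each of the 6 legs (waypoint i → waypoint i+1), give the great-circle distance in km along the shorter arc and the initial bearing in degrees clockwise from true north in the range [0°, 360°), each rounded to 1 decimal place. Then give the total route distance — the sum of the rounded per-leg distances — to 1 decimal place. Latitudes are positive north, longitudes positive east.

Leg 1: dist=17074.9 km, bearing=254.8°
Leg 2: dist=7549.2 km, bearing=200.2°
Leg 3: dist=14880.0 km, bearing=116.4°
Leg 4: dist=18390.3 km, bearing=10.6°
Leg 5: dist=12039.1 km, bearing=51.7°
Leg 6: dist=12803.2 km, bearing=243.6°
Total: 82736.7 km

Leg 1: φ1=0.9510020, φ2=-0.9216613, Δφ=-1.8726632, Δλ=3.9323647 rad; a=sin²(Δφ/2)+cosφ1·cosφ2·sin²(Δλ/2)=0.9476936066; c=2·atan2(√a, √(1-a))=2.680096349; dist=6371·c=17074.894 ≈ 17074.9 km; running total=17074.9 km
Leg 1 bearing: y=sinΔλ·cosφ2=-0.42973522, x=cosφ1·sinφ2-sinφ1·cosφ2·cosΔλ=-0.11665926; θ=atan2(y, x)=-105.1879° <0 so +360° → 254.8121° ≈ 254.8°
Leg 2: φ1=-0.9216613, φ2=-0.9709441, Δφ=-0.0492829, Δλ=-2.5391242 rad; a=sin²(Δφ/2)+cosφ1·cosφ2·sin²(Δλ/2)=0.3118179033; c=2·atan2(√a, √(1-a))=1.184927531; dist=6371·c=7549.173 ≈ 7549.2 km; running total=24624.1 km
Leg 2 bearing: y=sinΔλ·cosφ2=-0.31990138, x=cosφ1·sinφ2-sinφ1·cosφ2·cosΔλ=-0.86949014; θ=atan2(y, x)=-159.8005° <0 so +360° → 200.1995° ≈ 200.2°
Leg 3: φ1=-0.9709441, φ2=0.4009143, Δφ=1.3718585, Δλ=2.3636662 rad; a=sin²(Δφ/2)+cosφ1·cosφ2·sin²(Δλ/2)=0.8461937460; c=2·atan2(√a, √(1-a))=2.335589097; dist=6371·c=14880.038 ≈ 14880.0 km; running total=39504.1 km
Leg 3 bearing: y=sinΔλ·cosφ2=0.64615392, x=cosφ1·sinφ2-sinφ1·cosφ2·cosΔλ=-0.32106803; θ=atan2(y, x)=116.4224° ≈ 116.4°
Leg 4: φ1=0.4009143, φ2=-0.1498976, Δφ=-0.5508119, Δλ=-3.1885717 rad; a=sin²(Δφ/2)+cosφ1·cosφ2·sin²(Δλ/2)=0.9838279708; c=2·atan2(√a, √(1-a))=2.886563501; dist=6371·c=18390.296 ≈ 18390.3 km; running total=57894.4 km
Leg 4 bearing: y=sinΔλ·cosφ2=0.04643514, x=cosφ1·sinφ2-sinφ1·cosφ2·cosΔλ=0.24796322; θ=atan2(y, x)=10.6067° ≈ 10.6°
Leg 5: φ1=-0.1498976, φ2=0.6797394, Δφ=0.8296370, Δλ=1.8604250 rad; a=sin²(Δφ/2)+cosφ1·cosφ2·sin²(Δλ/2)=0.6567498547; c=2·atan2(√a, √(1-a))=1.889672630; dist=6371·c=12039.104 ≈ 12039.1 km; running total=69933.5 km
Leg 5 bearing: y=sinΔλ·cosφ2=0.74534381, x=cosφ1·sinφ2-sinφ1·cosφ2·cosΔλ=0.58837109; θ=atan2(y, x)=51.7126° ≈ 51.7°
Leg 6: φ1=0.6797394, φ2=-0.6188798, Δφ=-1.2986192, Δλ=-1.6659709 rad; a=sin²(Δφ/2)+cosφ1·cosφ2·sin²(Δλ/2)=0.7124304116; c=2·atan2(√a, √(1-a))=2.009604464; dist=6371·c=12803.190 ≈ 12803.2 km; running total=82736.7 km
Leg 6 bearing: y=sinΔλ·cosφ2=-0.81084253, x=cosφ1·sinφ2-sinφ1·cosφ2·cosΔλ=-0.40252661; θ=atan2(y, x)=-116.4012° <0 so +360° → 243.5988° ≈ 243.6°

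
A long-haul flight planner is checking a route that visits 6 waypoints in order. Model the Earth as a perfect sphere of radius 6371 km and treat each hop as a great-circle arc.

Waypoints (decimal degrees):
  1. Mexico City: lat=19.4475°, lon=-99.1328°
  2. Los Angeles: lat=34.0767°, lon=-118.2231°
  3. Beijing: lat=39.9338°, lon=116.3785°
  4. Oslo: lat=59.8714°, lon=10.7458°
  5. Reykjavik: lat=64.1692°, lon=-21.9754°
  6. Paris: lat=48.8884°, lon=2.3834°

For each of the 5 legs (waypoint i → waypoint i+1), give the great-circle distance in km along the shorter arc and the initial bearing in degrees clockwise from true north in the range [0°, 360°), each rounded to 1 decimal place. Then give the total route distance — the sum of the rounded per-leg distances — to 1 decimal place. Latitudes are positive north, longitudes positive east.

Leg 1: φ1=0.3394229, φ2=0.5947506, Δφ=0.2553277, Δλ=-0.3331886 rad; a=sin²(Δφ/2)+cosφ1·cosφ2·sin²(Δλ/2)=0.0376864090; c=2·atan2(√a, √(1-a))=0.390740749; dist=6371·c=2489.409 ≈ 2489.4 km; running total=2489.4 km
Leg 1 bearing: y=sinΔλ·cosφ2=-0.27089823, x=cosφ1·sinφ2-sinφ1·cosφ2·cosΔλ=0.26772882; θ=atan2(y, x)=-45.3371° <0 so +360° → 314.6629° ≈ 314.7°
Leg 2: φ1=0.5947506, φ2=0.6969763, Δφ=0.1022257, Δλ=4.0945704 rad; a=sin²(Δφ/2)+cosφ1·cosφ2·sin²(Δλ/2)=0.5041198228; c=2·atan2(√a, √(1-a))=1.579036066; dist=6371·c=10060.039 ≈ 10060.0 km; running total=12549.4 km
Leg 2 bearing: y=sinΔλ·cosφ2=-0.62504149, x=cosφ1·sinφ2-sinφ1·cosφ2·cosΔλ=0.78054804; θ=atan2(y, x)=-38.6868° <0 so +360° → 321.3132° ≈ 321.3°
Leg 3: φ1=0.6969763, φ2=1.0449531, Δφ=0.3479768, Δλ=-1.8436384 rad; a=sin²(Δφ/2)+cosφ1·cosφ2·sin²(Δλ/2)=0.2742662136; c=2·atan2(√a, √(1-a))=1.102386940; dist=6371·c=7023.307 ≈ 7023.3 km; running total=19572.7 km
Leg 3 bearing: y=sinΔλ·cosφ2=-0.48337514, x=cosφ1·sinφ2-sinφ1·cosφ2·cosΔλ=0.75001701; θ=atan2(y, x)=-32.8012° <0 so +360° → 327.1988° ≈ 327.2°
Leg 4: φ1=1.0449531, φ2=1.1199638, Δφ=0.0750108, Δλ=-0.5710927 rad; a=sin²(Δφ/2)+cosφ1·cosφ2·sin²(Δλ/2)=0.0187589639; c=2·atan2(√a, √(1-a))=0.274790475; dist=6371·c=1750.690 ≈ 1750.7 km; running total=21323.4 km
Leg 4 bearing: y=sinΔλ·cosφ2=-0.23552647, x=cosφ1·sinφ2-sinφ1·cosφ2·cosΔλ=0.13474251; θ=atan2(y, x)=-60.2265° <0 so +360° → 299.7735° ≈ 299.8°
Leg 5: φ1=1.1199638, φ2=0.8532635, Δφ=-0.2667003, Δλ=0.4251413 rad; a=sin²(Δφ/2)+cosφ1·cosφ2·sin²(Δλ/2)=0.0304289175; c=2·atan2(√a, √(1-a))=0.350671733; dist=6371·c=2234.130 ≈ 2234.1 km; running total=23557.5 km
Leg 5 bearing: y=sinΔλ·cosφ2=0.27119699, x=cosφ1·sinφ2-sinφ1·cosφ2·cosΔλ=-0.21086532; θ=atan2(y, x)=127.8663° ≈ 127.9°

Leg 1: dist=2489.4 km, bearing=314.7°
Leg 2: dist=10060.0 km, bearing=321.3°
Leg 3: dist=7023.3 km, bearing=327.2°
Leg 4: dist=1750.7 km, bearing=299.8°
Leg 5: dist=2234.1 km, bearing=127.9°
Total: 23557.5 km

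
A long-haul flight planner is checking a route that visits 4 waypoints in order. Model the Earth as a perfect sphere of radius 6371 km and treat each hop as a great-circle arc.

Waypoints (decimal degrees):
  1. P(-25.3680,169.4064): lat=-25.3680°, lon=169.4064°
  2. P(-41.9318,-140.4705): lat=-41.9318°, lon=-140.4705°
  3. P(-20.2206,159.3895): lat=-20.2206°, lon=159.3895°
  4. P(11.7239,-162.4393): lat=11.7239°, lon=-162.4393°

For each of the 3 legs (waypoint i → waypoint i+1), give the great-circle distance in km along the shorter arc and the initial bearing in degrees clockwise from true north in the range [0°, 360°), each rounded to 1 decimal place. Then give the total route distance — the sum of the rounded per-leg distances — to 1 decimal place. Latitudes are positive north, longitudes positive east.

Leg 1: φ1=-0.4427551, φ2=-0.7318480, Δφ=-0.2890928, Δλ=-5.4083722 rad; a=sin²(Δφ/2)+cosφ1·cosφ2·sin²(Δλ/2)=0.1413623995; c=2·atan2(√a, √(1-a))=0.770912423; dist=6371·c=4911.483 ≈ 4911.5 km; running total=4911.5 km
Leg 1 bearing: y=sinΔλ·cosφ2=0.57091778, x=cosφ1·sinφ2-sinφ1·cosφ2·cosΔλ=-0.39946110; θ=atan2(y, x)=124.9798° ≈ 125.0°
Leg 2: φ1=-0.7318480, φ2=-0.3529160, Δφ=0.3789319, Δλ=5.2335443 rad; a=sin²(Δφ/2)+cosφ1·cosφ2·sin²(Δλ/2)=0.2107317023; c=2·atan2(√a, √(1-a))=0.953862923; dist=6371·c=6077.061 ≈ 6077.1 km; running total=10988.6 km
Leg 2 bearing: y=sinΔλ·cosφ2=-0.81379524, x=cosφ1·sinφ2-sinφ1·cosφ2·cosΔλ=0.05507012; θ=atan2(y, x)=-86.1287° <0 so +360° → 273.8713° ≈ 273.9°
Leg 3: φ1=-0.3529160, φ2=0.2046207, Δφ=0.5575367, Δλ=-5.6169722 rad; a=sin²(Δφ/2)+cosφ1·cosφ2·sin²(Δλ/2)=0.1739533006; c=2·atan2(√a, √(1-a))=0.860453923; dist=6371·c=5481.952 ≈ 5482.0 km; running total=16470.6 km
Leg 3 bearing: y=sinΔλ·cosφ2=0.60512039, x=cosφ1·sinφ2-sinφ1·cosφ2·cosΔλ=0.45673133; θ=atan2(y, x)=52.9553° ≈ 53.0°

Leg 1: dist=4911.5 km, bearing=125.0°
Leg 2: dist=6077.1 km, bearing=273.9°
Leg 3: dist=5482.0 km, bearing=53.0°
Total: 16470.6 km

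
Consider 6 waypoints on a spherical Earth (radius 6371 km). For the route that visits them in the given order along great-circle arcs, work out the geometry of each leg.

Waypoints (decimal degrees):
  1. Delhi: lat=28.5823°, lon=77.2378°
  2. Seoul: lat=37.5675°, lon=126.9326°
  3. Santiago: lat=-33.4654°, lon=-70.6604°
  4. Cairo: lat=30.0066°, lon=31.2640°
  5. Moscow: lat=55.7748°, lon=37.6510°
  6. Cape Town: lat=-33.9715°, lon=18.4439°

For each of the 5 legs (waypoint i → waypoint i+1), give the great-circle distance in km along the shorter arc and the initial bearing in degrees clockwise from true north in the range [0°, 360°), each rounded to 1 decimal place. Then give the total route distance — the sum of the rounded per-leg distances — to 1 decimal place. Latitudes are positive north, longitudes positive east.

Leg 1: φ1=0.4988552, φ2=0.6556766, Δφ=0.1568213, Δλ=0.8673379 rad; a=sin²(Δφ/2)+cosφ1·cosφ2·sin²(Δλ/2)=0.1290353778; c=2·atan2(√a, √(1-a))=0.734853115; dist=6371·c=4681.749 ≈ 4681.7 km; running total=4681.7 km
Leg 1 bearing: y=sinΔλ·cosφ2=0.60447155, x=cosφ1·sinφ2-sinφ1·cosφ2·cosΔλ=0.29009507; θ=atan2(y, x)=64.3629° ≈ 64.4°
Leg 2: φ1=0.6556766, φ2=-0.5840814, Δφ=-1.2397580, Δλ=-3.4486484 rad; a=sin²(Δφ/2)+cosφ1·cosφ2·sin²(Δλ/2)=0.9832553856; c=2·atan2(√a, √(1-a))=2.882062934; dist=6371·c=18361.623 ≈ 18361.6 km; running total=23043.3 km
Leg 2 bearing: y=sinΔλ·cosφ2=0.25214555, x=cosφ1·sinφ2-sinφ1·cosφ2·cosΔλ=0.04774464; θ=atan2(y, x)=79.2778° ≈ 79.3°
Leg 3: φ1=-0.5840814, φ2=0.5237140, Δφ=1.1077954, Δλ=1.7789164 rad; a=sin²(Δφ/2)+cosφ1·cosφ2·sin²(Δλ/2)=0.7125179926; c=2·atan2(√a, √(1-a))=2.009797967; dist=6371·c=12804.423 ≈ 12804.4 km; running total=35847.7 km
Leg 3 bearing: y=sinΔλ·cosφ2=0.84728115, x=cosφ1·sinφ2-sinφ1·cosφ2·cosΔλ=0.31852638; θ=atan2(y, x)=69.3968° ≈ 69.4°
Leg 4: φ1=0.5237140, φ2=0.9734539, Δφ=0.4497399, Δλ=0.1114742 rad; a=sin²(Δφ/2)+cosφ1·cosφ2·sin²(Δλ/2)=0.0512314528; c=2·atan2(√a, √(1-a))=0.456644554; dist=6371·c=2909.282 ≈ 2909.3 km; running total=38757.0 km
Leg 4 bearing: y=sinΔλ·cosφ2=0.06256856, x=cosφ1·sinφ2-sinφ1·cosφ2·cosΔλ=0.43647719; θ=atan2(y, x)=8.1577° ≈ 8.2°
Leg 5: φ1=0.9734539, φ2=-0.5929145, Δφ=-1.5663684, Δλ=-0.3352271 rad; a=sin²(Δφ/2)+cosφ1·cosφ2·sin²(Δλ/2)=0.5107682775; c=2·atan2(√a, √(1-a))=1.592334547; dist=6371·c=10144.763 ≈ 10144.8 km; running total=48901.8 km
Leg 5 bearing: y=sinΔλ·cosφ2=-0.27283130, x=cosφ1·sinφ2-sinφ1·cosφ2·cosΔλ=-0.96182080; θ=atan2(y, x)=-164.1634° <0 so +360° → 195.8366° ≈ 195.8°

Leg 1: dist=4681.7 km, bearing=64.4°
Leg 2: dist=18361.6 km, bearing=79.3°
Leg 3: dist=12804.4 km, bearing=69.4°
Leg 4: dist=2909.3 km, bearing=8.2°
Leg 5: dist=10144.8 km, bearing=195.8°
Total: 48901.8 km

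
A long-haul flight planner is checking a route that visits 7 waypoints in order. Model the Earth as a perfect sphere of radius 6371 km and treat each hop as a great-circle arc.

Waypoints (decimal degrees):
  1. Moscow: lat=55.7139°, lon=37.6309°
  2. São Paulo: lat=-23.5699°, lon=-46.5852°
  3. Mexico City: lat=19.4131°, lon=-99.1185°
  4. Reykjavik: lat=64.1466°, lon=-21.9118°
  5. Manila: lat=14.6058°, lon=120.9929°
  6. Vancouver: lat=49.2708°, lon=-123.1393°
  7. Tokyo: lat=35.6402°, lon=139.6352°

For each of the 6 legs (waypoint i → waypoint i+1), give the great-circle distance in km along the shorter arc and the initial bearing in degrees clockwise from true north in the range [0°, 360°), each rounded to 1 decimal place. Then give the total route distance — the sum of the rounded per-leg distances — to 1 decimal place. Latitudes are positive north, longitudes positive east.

Leg 1: dist=11804.7 km, bearing=251.7°
Leg 2: dist=7434.7 km, bearing=305.5°
Leg 3: dist=7453.9 km, bearing=27.5°
Leg 4: dist=10707.6 km, bearing=36.0°
Leg 5: dist=10545.8 km, bearing=36.1°
Leg 6: dist=7559.4 km, bearing=299.6°
Total: 55506.1 km

Leg 1: φ1=0.9723910, φ2=-0.4113724, Δφ=-1.3837634, Δλ=-1.4698482 rad; a=sin²(Δφ/2)+cosφ1·cosφ2·sin²(Δλ/2)=0.6391753123; c=2·atan2(√a, √(1-a))=1.852872766; dist=6371·c=11804.652 ≈ 11804.7 km; running total=11804.7 km
Leg 1 bearing: y=sinΔλ·cosφ2=-0.91190671, x=cosφ1·sinφ2-sinφ1·cosφ2·cosΔλ=-0.30157433; θ=atan2(y, x)=-108.2994° <0 so +360° → 251.7006° ≈ 251.7°
Leg 2: φ1=-0.4113724, φ2=0.3388225, Δφ=0.7501949, Δλ=-0.9168791 rad; a=sin²(Δφ/2)+cosφ1·cosφ2·sin²(Δλ/2)=0.3035269112; c=2·atan2(√a, √(1-a))=1.166963025; dist=6371·c=7434.721 ≈ 7434.7 km; running total=19239.4 km
Leg 2 bearing: y=sinΔλ·cosφ2=-0.74858214, x=cosφ1·sinφ2-sinφ1·cosφ2·cosΔλ=0.53405812; θ=atan2(y, x)=-54.4949° <0 so +360° → 305.5051° ≈ 305.5°
Leg 3: φ1=0.3388225, φ2=1.1195694, Δφ=0.7807469, Δλ=1.3475111 rad; a=sin²(Δφ/2)+cosφ1·cosφ2·sin²(Δλ/2)=0.3049093896; c=2·atan2(√a, √(1-a))=1.169967921; dist=6371·c=7453.866 ≈ 7453.9 km; running total=26693.3 km
Leg 3 bearing: y=sinΔλ·cosφ2=0.42524469, x=cosφ1·sinφ2-sinφ1·cosφ2·cosΔλ=0.81665511; θ=atan2(y, x)=27.5067° ≈ 27.5°
Leg 4: φ1=1.1195694, φ2=0.2549193, Δφ=-0.8646501, Δλ=2.4941575 rad; a=sin²(Δφ/2)+cosφ1·cosφ2·sin²(Δλ/2)=0.5548275126; c=2·atan2(√a, √(1-a))=1.680672302; dist=6371·c=10707.563 ≈ 10707.6 km; running total=37400.9 km
Leg 4 bearing: y=sinΔλ·cosφ2=0.58365119, x=cosφ1·sinφ2-sinφ1·cosφ2·cosΔλ=0.80456638; θ=atan2(y, x)=35.9580° ≈ 36.0°
Leg 5: φ1=0.2549193, φ2=0.8599377, Δφ=0.6050184, Δλ=-4.2609107 rad; a=sin²(Δφ/2)+cosφ1·cosφ2·sin²(Δλ/2)=0.5421919958; c=2·atan2(√a, √(1-a))=1.655280785; dist=6371·c=10545.794 ≈ 10545.8 km; running total=47946.7 km
Leg 5 bearing: y=sinΔλ·cosφ2=0.58710776, x=cosφ1·sinφ2-sinφ1·cosφ2·cosΔλ=0.80509864; θ=atan2(y, x)=36.1009° ≈ 36.1°
Leg 6: φ1=0.8599377, φ2=0.6220388, Δφ=-0.2378988, Δλ=4.5862802 rad; a=sin²(Δφ/2)+cosφ1·cosφ2·sin²(Δλ/2)=0.3125641893; c=2·atan2(√a, √(1-a))=1.186538033; dist=6371·c=7559.434 ≈ 7559.4 km; running total=55506.1 km
Leg 6 bearing: y=sinΔλ·cosφ2=-0.80623840, x=cosφ1·sinφ2-sinφ1·cosφ2·cosΔλ=0.45765807; θ=atan2(y, x)=-60.4188° <0 so +360° → 299.5812° ≈ 299.6°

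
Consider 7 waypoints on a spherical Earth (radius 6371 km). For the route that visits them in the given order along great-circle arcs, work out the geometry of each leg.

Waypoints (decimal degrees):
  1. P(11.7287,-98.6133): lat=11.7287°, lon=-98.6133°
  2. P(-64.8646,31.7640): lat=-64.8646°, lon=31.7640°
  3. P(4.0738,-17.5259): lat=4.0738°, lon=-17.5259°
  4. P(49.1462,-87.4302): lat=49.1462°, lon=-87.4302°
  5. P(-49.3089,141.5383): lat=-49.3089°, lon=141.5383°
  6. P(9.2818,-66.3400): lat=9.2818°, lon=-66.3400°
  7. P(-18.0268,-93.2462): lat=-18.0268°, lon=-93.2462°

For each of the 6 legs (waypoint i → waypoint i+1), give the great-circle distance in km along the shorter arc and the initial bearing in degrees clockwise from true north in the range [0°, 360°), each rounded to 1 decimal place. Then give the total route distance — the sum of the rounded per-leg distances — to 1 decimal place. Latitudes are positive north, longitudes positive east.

Leg 1: dist=13005.9 km, bearing=158.7°
Leg 2: dist=8646.4 km, bearing=309.3°
Leg 3: dist=8213.3 km, bearing=320.2°
Leg 4: dist=16522.8 km, bearing=250.7°
Leg 5: dist=14868.4 km, bearing=140.3°
Leg 6: dist=4236.3 km, bearing=224.2°
Total: 65493.1 km

Leg 1: φ1=0.2047044, φ2=-1.1321008, Δφ=-1.3368053, Δλ=2.2755132 rad; a=sin²(Δφ/2)+cosφ1·cosφ2·sin²(Δλ/2)=0.7267250039; c=2·atan2(√a, √(1-a))=2.041428710; dist=6371·c=13005.942 ≈ 13005.9 km; running total=13005.9 km
Leg 1 bearing: y=sinΔλ·cosφ2=0.32357917, x=cosφ1·sinφ2-sinφ1·cosφ2·cosΔλ=-0.83046951; θ=atan2(y, x)=158.7124° ≈ 158.7°
Leg 2: φ1=-1.1321008, φ2=0.0711012, Δφ=1.2032021, Δλ=-0.8602710 rad; a=sin²(Δφ/2)+cosφ1·cosφ2·sin²(Δλ/2)=0.3939864177; c=2·atan2(√a, √(1-a))=1.357147505; dist=6371·c=8646.387 ≈ 8646.4 km; running total=21652.3 km
Leg 2 bearing: y=sinΔλ·cosφ2=-0.75610414, x=cosφ1·sinφ2-sinφ1·cosφ2·cosΔλ=0.61915346; θ=atan2(y, x)=-50.6869° <0 so +360° → 309.3131° ≈ 309.3°
Leg 3: φ1=0.0711012, φ2=0.8577630, Δφ=0.7866618, Δλ=-1.2200602 rad; a=sin²(Δφ/2)+cosφ1·cosφ2·sin²(Δλ/2)=0.3610405704; c=2·atan2(√a, √(1-a))=1.289169389; dist=6371·c=8213.298 ≈ 8213.3 km; running total=29865.6 km
Leg 3 bearing: y=sinΔλ·cosφ2=-0.61430765, x=cosφ1·sinφ2-sinφ1·cosφ2·cosΔλ=0.73850337; θ=atan2(y, x)=-39.7546° <0 so +360° → 320.2454° ≈ 320.2°
Leg 4: φ1=0.8577630, φ2=-0.8606027, Δφ=-1.7183657, Δλ=3.9962542 rad; a=sin²(Δφ/2)+cosφ1·cosφ2·sin²(Δλ/2)=0.9267443270; c=2·atan2(√a, √(1-a))=2.593440006; dist=6371·c=16522.806 ≈ 16522.8 km; running total=46388.4 km
Leg 4 bearing: y=sinΔλ·cosφ2=-0.49182079, x=cosφ1·sinφ2-sinφ1·cosφ2·cosΔλ=-0.17224815; θ=atan2(y, x)=-109.3016° <0 so +360° → 250.6984° ≈ 250.7°
Leg 5: φ1=-0.8606027, φ2=0.1619980, Δφ=1.0226006, Δλ=-3.6281608 rad; a=sin²(Δφ/2)+cosφ1·cosφ2·sin²(Δλ/2)=0.8455319919; c=2·atan2(√a, √(1-a))=2.333756390; dist=6371·c=14868.362 ≈ 14868.4 km; running total=61256.8 km
Leg 5 bearing: y=sinΔλ·cosφ2=0.46147284, x=cosφ1·sinφ2-sinφ1·cosφ2·cosΔλ=-0.55630332; θ=atan2(y, x)=140.3231° ≈ 140.3°
Leg 6: φ1=0.1619980, φ2=-0.3146270, Δφ=-0.4766250, Δλ=-0.4696018 rad; a=sin²(Δφ/2)+cosφ1·cosφ2·sin²(Δλ/2)=0.1065207158; c=2·atan2(√a, √(1-a))=0.664932283; dist=6371·c=4236.284 ≈ 4236.3 km; running total=65493.1 km
Leg 6 bearing: y=sinΔλ·cosφ2=-0.43031730, x=cosφ1·sinφ2-sinφ1·cosφ2·cosΔλ=-0.44218009; θ=atan2(y, x)=-135.7790° <0 so +360° → 224.2210° ≈ 224.2°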